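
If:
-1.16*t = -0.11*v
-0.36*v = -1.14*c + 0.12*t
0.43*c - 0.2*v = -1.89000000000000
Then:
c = 10.28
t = 2.99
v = 31.54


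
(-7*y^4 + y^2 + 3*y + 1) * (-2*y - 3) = 14*y^5 + 21*y^4 - 2*y^3 - 9*y^2 - 11*y - 3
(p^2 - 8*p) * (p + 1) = p^3 - 7*p^2 - 8*p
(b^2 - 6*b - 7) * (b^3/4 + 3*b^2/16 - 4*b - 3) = b^5/4 - 21*b^4/16 - 55*b^3/8 + 315*b^2/16 + 46*b + 21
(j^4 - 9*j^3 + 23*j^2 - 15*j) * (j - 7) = j^5 - 16*j^4 + 86*j^3 - 176*j^2 + 105*j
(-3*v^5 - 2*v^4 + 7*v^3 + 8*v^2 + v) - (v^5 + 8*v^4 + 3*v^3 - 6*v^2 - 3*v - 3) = -4*v^5 - 10*v^4 + 4*v^3 + 14*v^2 + 4*v + 3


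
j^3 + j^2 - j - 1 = (j - 1)*(j + 1)^2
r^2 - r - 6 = (r - 3)*(r + 2)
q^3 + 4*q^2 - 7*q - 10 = (q - 2)*(q + 1)*(q + 5)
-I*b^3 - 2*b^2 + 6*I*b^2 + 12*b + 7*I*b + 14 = (b - 7)*(b - 2*I)*(-I*b - I)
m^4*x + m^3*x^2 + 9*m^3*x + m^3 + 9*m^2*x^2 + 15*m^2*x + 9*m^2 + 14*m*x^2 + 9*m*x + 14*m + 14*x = (m + 2)*(m + 7)*(m + x)*(m*x + 1)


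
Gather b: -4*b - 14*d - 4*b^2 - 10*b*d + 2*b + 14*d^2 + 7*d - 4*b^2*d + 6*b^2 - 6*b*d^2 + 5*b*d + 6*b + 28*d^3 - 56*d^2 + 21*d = b^2*(2 - 4*d) + b*(-6*d^2 - 5*d + 4) + 28*d^3 - 42*d^2 + 14*d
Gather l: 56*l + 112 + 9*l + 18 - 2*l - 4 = 63*l + 126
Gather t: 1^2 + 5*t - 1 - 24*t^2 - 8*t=-24*t^2 - 3*t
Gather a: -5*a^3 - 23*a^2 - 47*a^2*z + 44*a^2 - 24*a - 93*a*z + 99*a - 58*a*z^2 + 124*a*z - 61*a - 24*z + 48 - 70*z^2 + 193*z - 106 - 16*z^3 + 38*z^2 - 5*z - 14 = -5*a^3 + a^2*(21 - 47*z) + a*(-58*z^2 + 31*z + 14) - 16*z^3 - 32*z^2 + 164*z - 72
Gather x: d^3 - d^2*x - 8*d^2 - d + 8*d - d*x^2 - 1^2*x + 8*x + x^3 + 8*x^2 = d^3 - 8*d^2 + 7*d + x^3 + x^2*(8 - d) + x*(7 - d^2)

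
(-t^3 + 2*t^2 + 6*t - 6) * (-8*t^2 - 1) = 8*t^5 - 16*t^4 - 47*t^3 + 46*t^2 - 6*t + 6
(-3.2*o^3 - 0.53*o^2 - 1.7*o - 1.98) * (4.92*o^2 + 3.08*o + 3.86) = -15.744*o^5 - 12.4636*o^4 - 22.3484*o^3 - 17.0234*o^2 - 12.6604*o - 7.6428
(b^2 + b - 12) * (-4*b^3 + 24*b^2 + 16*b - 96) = -4*b^5 + 20*b^4 + 88*b^3 - 368*b^2 - 288*b + 1152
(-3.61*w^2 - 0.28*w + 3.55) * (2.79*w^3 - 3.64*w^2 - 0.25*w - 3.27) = -10.0719*w^5 + 12.3592*w^4 + 11.8262*w^3 - 1.0473*w^2 + 0.0281000000000001*w - 11.6085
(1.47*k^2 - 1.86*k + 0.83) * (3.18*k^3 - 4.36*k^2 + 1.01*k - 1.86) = 4.6746*k^5 - 12.324*k^4 + 12.2337*k^3 - 8.2316*k^2 + 4.2979*k - 1.5438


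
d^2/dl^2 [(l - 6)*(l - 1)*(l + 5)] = 6*l - 4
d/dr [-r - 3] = -1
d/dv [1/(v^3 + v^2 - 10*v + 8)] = (-3*v^2 - 2*v + 10)/(v^3 + v^2 - 10*v + 8)^2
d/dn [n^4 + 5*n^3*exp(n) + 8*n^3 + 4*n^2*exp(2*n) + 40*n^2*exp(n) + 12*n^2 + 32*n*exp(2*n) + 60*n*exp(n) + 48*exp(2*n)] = 5*n^3*exp(n) + 4*n^3 + 8*n^2*exp(2*n) + 55*n^2*exp(n) + 24*n^2 + 72*n*exp(2*n) + 140*n*exp(n) + 24*n + 128*exp(2*n) + 60*exp(n)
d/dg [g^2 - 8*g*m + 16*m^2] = 2*g - 8*m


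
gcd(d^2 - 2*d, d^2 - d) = d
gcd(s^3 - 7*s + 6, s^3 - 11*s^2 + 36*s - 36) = s - 2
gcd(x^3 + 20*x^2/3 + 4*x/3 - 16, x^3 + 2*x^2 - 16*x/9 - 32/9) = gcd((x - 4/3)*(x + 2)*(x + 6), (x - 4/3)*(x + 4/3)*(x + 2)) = x^2 + 2*x/3 - 8/3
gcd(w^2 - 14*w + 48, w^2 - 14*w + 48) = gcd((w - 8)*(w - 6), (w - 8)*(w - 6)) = w^2 - 14*w + 48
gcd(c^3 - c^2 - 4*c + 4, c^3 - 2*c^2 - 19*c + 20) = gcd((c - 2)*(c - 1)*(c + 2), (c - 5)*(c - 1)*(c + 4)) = c - 1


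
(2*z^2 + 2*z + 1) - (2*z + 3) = 2*z^2 - 2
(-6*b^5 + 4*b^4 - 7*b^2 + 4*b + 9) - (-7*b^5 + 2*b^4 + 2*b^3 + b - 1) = b^5 + 2*b^4 - 2*b^3 - 7*b^2 + 3*b + 10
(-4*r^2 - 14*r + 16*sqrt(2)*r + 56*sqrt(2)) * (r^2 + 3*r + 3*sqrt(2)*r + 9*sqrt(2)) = -4*r^4 - 26*r^3 + 4*sqrt(2)*r^3 + 26*sqrt(2)*r^2 + 54*r^2 + 42*sqrt(2)*r + 624*r + 1008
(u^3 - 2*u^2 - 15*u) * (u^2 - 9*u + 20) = u^5 - 11*u^4 + 23*u^3 + 95*u^2 - 300*u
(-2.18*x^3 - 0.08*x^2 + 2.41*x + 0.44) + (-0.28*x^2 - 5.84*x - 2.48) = -2.18*x^3 - 0.36*x^2 - 3.43*x - 2.04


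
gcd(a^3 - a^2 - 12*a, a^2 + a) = a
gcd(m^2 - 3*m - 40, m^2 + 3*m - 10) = m + 5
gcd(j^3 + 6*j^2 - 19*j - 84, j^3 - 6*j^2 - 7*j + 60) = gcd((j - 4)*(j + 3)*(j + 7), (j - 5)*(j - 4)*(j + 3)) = j^2 - j - 12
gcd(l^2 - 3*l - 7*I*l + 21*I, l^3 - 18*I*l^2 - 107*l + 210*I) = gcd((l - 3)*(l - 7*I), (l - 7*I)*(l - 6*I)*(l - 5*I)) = l - 7*I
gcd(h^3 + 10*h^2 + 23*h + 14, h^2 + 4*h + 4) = h + 2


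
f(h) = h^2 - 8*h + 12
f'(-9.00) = -26.00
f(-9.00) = 165.00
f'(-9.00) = -26.00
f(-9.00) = 165.00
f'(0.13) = -7.74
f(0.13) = 10.98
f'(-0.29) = -8.58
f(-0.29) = 14.40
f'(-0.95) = -9.90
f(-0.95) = 20.50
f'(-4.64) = -17.28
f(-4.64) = 70.65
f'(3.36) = -1.28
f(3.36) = -3.59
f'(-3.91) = -15.82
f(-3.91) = 58.57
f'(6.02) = 4.04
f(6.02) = 0.08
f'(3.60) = -0.80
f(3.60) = -3.84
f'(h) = 2*h - 8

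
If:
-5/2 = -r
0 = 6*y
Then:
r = 5/2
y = 0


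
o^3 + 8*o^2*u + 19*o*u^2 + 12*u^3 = (o + u)*(o + 3*u)*(o + 4*u)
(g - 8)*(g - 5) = g^2 - 13*g + 40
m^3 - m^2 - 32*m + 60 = (m - 5)*(m - 2)*(m + 6)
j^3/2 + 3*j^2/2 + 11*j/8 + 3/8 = (j/2 + 1/2)*(j + 1/2)*(j + 3/2)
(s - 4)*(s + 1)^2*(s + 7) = s^4 + 5*s^3 - 21*s^2 - 53*s - 28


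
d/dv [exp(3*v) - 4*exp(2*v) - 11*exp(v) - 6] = (3*exp(2*v) - 8*exp(v) - 11)*exp(v)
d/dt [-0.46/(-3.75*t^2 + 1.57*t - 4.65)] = (0.7222 - 3.45*t)/(3.75*t^2 - 1.57*t + 4.65)^2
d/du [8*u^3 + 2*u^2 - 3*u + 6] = 24*u^2 + 4*u - 3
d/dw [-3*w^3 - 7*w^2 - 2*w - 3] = -9*w^2 - 14*w - 2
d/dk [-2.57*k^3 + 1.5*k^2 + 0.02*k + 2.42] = -7.71*k^2 + 3.0*k + 0.02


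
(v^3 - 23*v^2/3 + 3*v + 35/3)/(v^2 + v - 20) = (v^3 - 23*v^2/3 + 3*v + 35/3)/(v^2 + v - 20)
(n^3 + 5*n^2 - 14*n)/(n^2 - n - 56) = n*(n - 2)/(n - 8)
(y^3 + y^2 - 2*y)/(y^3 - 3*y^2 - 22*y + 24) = y*(y + 2)/(y^2 - 2*y - 24)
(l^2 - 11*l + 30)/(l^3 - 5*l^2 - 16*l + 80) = (l - 6)/(l^2 - 16)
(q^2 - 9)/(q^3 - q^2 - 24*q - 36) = (q - 3)/(q^2 - 4*q - 12)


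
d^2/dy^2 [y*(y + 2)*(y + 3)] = 6*y + 10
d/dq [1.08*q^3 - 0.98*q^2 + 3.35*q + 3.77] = 3.24*q^2 - 1.96*q + 3.35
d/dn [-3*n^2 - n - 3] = -6*n - 1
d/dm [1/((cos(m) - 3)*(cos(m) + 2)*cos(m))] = (3*sin(m) - 6*sin(m)/cos(m)^2 - 2*tan(m))/((cos(m) - 3)^2*(cos(m) + 2)^2)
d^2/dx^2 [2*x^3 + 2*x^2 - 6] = 12*x + 4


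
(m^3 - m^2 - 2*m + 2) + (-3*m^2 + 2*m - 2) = m^3 - 4*m^2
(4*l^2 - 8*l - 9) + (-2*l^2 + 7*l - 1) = 2*l^2 - l - 10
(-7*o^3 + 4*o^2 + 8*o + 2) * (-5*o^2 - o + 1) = 35*o^5 - 13*o^4 - 51*o^3 - 14*o^2 + 6*o + 2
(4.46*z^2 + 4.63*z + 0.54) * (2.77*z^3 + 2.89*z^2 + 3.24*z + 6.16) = 12.3542*z^5 + 25.7145*z^4 + 29.3269*z^3 + 44.0354*z^2 + 30.2704*z + 3.3264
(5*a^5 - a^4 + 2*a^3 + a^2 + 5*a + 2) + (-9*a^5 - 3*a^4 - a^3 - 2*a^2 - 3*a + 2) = -4*a^5 - 4*a^4 + a^3 - a^2 + 2*a + 4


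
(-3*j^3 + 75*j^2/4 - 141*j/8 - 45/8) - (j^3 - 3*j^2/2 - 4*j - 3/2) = -4*j^3 + 81*j^2/4 - 109*j/8 - 33/8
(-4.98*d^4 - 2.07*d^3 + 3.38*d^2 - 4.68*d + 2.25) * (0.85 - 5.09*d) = 25.3482*d^5 + 6.3033*d^4 - 18.9637*d^3 + 26.6942*d^2 - 15.4305*d + 1.9125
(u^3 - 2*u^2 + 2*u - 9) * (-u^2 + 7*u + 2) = -u^5 + 9*u^4 - 14*u^3 + 19*u^2 - 59*u - 18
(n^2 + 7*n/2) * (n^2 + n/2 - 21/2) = n^4 + 4*n^3 - 35*n^2/4 - 147*n/4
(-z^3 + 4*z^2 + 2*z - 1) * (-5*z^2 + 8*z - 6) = 5*z^5 - 28*z^4 + 28*z^3 - 3*z^2 - 20*z + 6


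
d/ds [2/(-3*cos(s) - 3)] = -2*sin(s)/(3*(cos(s) + 1)^2)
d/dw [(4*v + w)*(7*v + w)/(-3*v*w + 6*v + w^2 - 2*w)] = ((4*v + w)*(7*v + w)*(3*v - 2*w + 2) - (11*v + 2*w)*(3*v*w - 6*v - w^2 + 2*w))/(3*v*w - 6*v - w^2 + 2*w)^2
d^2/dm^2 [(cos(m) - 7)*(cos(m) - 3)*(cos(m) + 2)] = -7*cos(m)/4 + 16*cos(2*m) - 9*cos(3*m)/4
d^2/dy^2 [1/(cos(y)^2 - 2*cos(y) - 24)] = (8*sin(y)^4 - 204*sin(y)^2 - 81*cos(y) - 3*cos(3*y) + 84)/(2*(sin(y)^2 + 2*cos(y) + 23)^3)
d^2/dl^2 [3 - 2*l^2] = -4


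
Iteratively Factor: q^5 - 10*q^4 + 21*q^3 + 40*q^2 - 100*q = (q - 2)*(q^4 - 8*q^3 + 5*q^2 + 50*q) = (q - 2)*(q + 2)*(q^3 - 10*q^2 + 25*q) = (q - 5)*(q - 2)*(q + 2)*(q^2 - 5*q) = (q - 5)^2*(q - 2)*(q + 2)*(q)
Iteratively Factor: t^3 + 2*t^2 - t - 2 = (t + 2)*(t^2 - 1) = (t + 1)*(t + 2)*(t - 1)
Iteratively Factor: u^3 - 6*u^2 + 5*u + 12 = (u - 3)*(u^2 - 3*u - 4) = (u - 4)*(u - 3)*(u + 1)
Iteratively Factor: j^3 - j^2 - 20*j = (j - 5)*(j^2 + 4*j) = (j - 5)*(j + 4)*(j)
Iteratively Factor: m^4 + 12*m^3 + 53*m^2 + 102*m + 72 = (m + 2)*(m^3 + 10*m^2 + 33*m + 36) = (m + 2)*(m + 4)*(m^2 + 6*m + 9) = (m + 2)*(m + 3)*(m + 4)*(m + 3)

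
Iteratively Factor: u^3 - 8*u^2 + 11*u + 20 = (u - 4)*(u^2 - 4*u - 5) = (u - 4)*(u + 1)*(u - 5)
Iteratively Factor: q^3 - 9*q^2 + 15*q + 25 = (q + 1)*(q^2 - 10*q + 25) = (q - 5)*(q + 1)*(q - 5)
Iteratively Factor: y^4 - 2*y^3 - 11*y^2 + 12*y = (y - 4)*(y^3 + 2*y^2 - 3*y) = y*(y - 4)*(y^2 + 2*y - 3) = y*(y - 4)*(y + 3)*(y - 1)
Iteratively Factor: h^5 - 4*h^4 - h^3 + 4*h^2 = (h)*(h^4 - 4*h^3 - h^2 + 4*h) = h*(h - 1)*(h^3 - 3*h^2 - 4*h) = h*(h - 1)*(h + 1)*(h^2 - 4*h) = h*(h - 4)*(h - 1)*(h + 1)*(h)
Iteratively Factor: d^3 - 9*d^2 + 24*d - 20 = (d - 2)*(d^2 - 7*d + 10) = (d - 5)*(d - 2)*(d - 2)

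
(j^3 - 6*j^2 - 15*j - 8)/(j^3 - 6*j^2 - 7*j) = (j^2 - 7*j - 8)/(j*(j - 7))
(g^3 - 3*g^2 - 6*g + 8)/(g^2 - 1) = (g^2 - 2*g - 8)/(g + 1)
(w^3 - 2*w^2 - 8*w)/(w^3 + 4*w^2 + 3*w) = (w^2 - 2*w - 8)/(w^2 + 4*w + 3)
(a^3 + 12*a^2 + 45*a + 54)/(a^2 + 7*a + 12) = (a^2 + 9*a + 18)/(a + 4)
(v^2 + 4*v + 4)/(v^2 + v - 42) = (v^2 + 4*v + 4)/(v^2 + v - 42)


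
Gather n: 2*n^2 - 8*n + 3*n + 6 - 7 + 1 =2*n^2 - 5*n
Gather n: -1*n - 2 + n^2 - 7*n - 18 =n^2 - 8*n - 20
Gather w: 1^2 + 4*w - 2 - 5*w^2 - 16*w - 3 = -5*w^2 - 12*w - 4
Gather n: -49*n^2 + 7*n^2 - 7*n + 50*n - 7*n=-42*n^2 + 36*n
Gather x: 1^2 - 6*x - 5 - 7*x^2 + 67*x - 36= -7*x^2 + 61*x - 40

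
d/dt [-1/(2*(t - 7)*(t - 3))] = (t - 5)/((t - 7)^2*(t - 3)^2)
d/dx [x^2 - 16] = 2*x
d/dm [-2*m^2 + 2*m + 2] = 2 - 4*m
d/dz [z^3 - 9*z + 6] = 3*z^2 - 9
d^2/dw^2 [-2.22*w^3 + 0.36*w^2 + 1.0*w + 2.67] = 0.72 - 13.32*w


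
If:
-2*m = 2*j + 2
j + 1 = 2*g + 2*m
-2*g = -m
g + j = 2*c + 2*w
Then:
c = -w - 1/2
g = 0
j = -1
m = 0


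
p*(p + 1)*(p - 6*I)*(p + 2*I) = p^4 + p^3 - 4*I*p^3 + 12*p^2 - 4*I*p^2 + 12*p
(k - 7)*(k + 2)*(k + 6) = k^3 + k^2 - 44*k - 84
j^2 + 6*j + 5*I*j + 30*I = (j + 6)*(j + 5*I)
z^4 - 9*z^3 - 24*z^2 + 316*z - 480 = (z - 8)*(z - 5)*(z - 2)*(z + 6)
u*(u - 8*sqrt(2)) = u^2 - 8*sqrt(2)*u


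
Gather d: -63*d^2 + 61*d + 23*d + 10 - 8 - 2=-63*d^2 + 84*d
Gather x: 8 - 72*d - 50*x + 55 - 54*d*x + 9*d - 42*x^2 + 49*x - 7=-63*d - 42*x^2 + x*(-54*d - 1) + 56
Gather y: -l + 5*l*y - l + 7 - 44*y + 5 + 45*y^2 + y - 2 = -2*l + 45*y^2 + y*(5*l - 43) + 10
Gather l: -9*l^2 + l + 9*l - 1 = -9*l^2 + 10*l - 1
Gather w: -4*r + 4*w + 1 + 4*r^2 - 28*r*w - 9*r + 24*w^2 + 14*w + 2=4*r^2 - 13*r + 24*w^2 + w*(18 - 28*r) + 3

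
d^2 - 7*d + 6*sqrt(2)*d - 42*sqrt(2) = (d - 7)*(d + 6*sqrt(2))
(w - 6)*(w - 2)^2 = w^3 - 10*w^2 + 28*w - 24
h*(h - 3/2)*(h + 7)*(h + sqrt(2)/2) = h^4 + sqrt(2)*h^3/2 + 11*h^3/2 - 21*h^2/2 + 11*sqrt(2)*h^2/4 - 21*sqrt(2)*h/4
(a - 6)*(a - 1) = a^2 - 7*a + 6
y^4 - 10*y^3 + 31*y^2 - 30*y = y*(y - 5)*(y - 3)*(y - 2)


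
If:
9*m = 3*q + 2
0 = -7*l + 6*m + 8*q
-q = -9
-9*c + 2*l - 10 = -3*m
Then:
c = 541/189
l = 274/21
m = 29/9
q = 9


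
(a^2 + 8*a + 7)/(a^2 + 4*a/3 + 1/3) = 3*(a + 7)/(3*a + 1)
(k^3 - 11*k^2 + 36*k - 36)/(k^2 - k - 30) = (k^2 - 5*k + 6)/(k + 5)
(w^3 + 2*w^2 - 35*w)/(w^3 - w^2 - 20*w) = (w + 7)/(w + 4)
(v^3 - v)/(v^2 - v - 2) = v*(v - 1)/(v - 2)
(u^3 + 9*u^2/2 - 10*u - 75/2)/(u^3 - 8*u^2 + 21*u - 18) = (2*u^2 + 15*u + 25)/(2*(u^2 - 5*u + 6))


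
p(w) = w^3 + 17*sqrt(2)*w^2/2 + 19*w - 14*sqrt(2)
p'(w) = 3*w^2 + 17*sqrt(2)*w + 19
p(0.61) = -3.51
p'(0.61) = 34.78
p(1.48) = 37.89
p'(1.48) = 61.15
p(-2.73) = -2.43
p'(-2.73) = -24.27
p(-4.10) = 35.45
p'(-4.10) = -29.14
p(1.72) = 53.53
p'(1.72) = 69.23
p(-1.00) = -27.78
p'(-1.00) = -2.04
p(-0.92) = -27.88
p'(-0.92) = -0.58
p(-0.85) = -27.88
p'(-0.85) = 0.73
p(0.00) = -19.80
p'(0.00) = 19.00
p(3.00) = 172.39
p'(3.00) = 118.12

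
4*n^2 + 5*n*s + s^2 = (n + s)*(4*n + s)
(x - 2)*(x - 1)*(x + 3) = x^3 - 7*x + 6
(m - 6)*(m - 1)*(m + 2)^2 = m^4 - 3*m^3 - 18*m^2 - 4*m + 24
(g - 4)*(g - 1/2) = g^2 - 9*g/2 + 2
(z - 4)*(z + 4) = z^2 - 16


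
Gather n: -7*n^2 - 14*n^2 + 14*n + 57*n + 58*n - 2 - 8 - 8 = -21*n^2 + 129*n - 18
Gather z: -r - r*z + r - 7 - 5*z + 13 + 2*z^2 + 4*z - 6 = 2*z^2 + z*(-r - 1)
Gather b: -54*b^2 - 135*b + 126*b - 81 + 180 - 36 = -54*b^2 - 9*b + 63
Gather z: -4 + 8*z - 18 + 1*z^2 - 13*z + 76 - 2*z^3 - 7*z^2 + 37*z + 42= -2*z^3 - 6*z^2 + 32*z + 96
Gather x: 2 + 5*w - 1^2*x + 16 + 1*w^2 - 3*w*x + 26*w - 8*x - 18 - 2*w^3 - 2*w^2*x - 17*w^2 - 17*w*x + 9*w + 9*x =-2*w^3 - 16*w^2 + 40*w + x*(-2*w^2 - 20*w)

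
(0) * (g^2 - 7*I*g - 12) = 0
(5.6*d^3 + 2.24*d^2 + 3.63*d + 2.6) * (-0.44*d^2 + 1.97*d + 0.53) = -2.464*d^5 + 10.0464*d^4 + 5.7836*d^3 + 7.1943*d^2 + 7.0459*d + 1.378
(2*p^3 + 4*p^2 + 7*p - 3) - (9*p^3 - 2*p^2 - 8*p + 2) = -7*p^3 + 6*p^2 + 15*p - 5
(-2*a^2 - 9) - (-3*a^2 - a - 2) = a^2 + a - 7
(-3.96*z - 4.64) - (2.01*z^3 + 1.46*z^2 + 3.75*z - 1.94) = -2.01*z^3 - 1.46*z^2 - 7.71*z - 2.7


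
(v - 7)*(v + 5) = v^2 - 2*v - 35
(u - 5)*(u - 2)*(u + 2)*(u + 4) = u^4 - u^3 - 24*u^2 + 4*u + 80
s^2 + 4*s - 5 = (s - 1)*(s + 5)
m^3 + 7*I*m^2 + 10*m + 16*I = (m - 2*I)*(m + I)*(m + 8*I)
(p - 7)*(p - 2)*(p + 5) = p^3 - 4*p^2 - 31*p + 70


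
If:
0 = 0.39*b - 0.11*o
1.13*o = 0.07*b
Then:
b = 0.00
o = 0.00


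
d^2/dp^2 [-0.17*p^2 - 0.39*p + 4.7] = -0.340000000000000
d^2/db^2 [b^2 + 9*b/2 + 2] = 2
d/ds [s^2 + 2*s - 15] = 2*s + 2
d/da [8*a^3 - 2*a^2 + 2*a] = 24*a^2 - 4*a + 2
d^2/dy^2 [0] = 0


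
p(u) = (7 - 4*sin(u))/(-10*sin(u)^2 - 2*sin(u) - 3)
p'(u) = (7 - 4*sin(u))*(20*sin(u)*cos(u) + 2*cos(u))/(-10*sin(u)^2 - 2*sin(u) - 3)^2 - 4*cos(u)/(-10*sin(u)^2 - 2*sin(u) - 3) = 2*(-20*sin(u)^2 + 70*sin(u) + 13)*cos(u)/(10*sin(u)^2 + 2*sin(u) + 3)^2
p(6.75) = -0.88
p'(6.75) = 2.06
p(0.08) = -2.07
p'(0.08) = 3.54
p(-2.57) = -1.89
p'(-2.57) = 2.20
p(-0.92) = -1.32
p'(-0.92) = -1.12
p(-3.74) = -0.65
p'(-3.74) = -1.43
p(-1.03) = -1.21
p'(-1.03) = -0.85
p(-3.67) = -0.76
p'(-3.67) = -1.74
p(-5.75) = -0.75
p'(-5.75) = 1.72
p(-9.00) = -2.23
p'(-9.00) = 2.34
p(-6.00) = -1.36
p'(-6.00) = 3.16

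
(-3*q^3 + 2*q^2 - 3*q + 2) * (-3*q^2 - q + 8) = 9*q^5 - 3*q^4 - 17*q^3 + 13*q^2 - 26*q + 16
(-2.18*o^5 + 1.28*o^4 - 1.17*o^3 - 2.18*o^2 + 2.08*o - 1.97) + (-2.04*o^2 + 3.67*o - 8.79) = -2.18*o^5 + 1.28*o^4 - 1.17*o^3 - 4.22*o^2 + 5.75*o - 10.76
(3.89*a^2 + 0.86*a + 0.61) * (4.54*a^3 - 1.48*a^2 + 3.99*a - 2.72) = 17.6606*a^5 - 1.8528*a^4 + 17.0177*a^3 - 8.0522*a^2 + 0.0947*a - 1.6592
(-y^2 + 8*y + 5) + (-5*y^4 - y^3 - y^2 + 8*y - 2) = -5*y^4 - y^3 - 2*y^2 + 16*y + 3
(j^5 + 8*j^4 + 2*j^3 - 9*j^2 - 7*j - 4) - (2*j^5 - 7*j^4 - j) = -j^5 + 15*j^4 + 2*j^3 - 9*j^2 - 6*j - 4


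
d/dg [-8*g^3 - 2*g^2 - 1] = 4*g*(-6*g - 1)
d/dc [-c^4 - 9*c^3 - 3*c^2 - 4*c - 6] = -4*c^3 - 27*c^2 - 6*c - 4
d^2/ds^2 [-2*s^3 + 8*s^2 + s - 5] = 16 - 12*s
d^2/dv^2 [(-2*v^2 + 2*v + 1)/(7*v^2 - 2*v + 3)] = 2*(70*v^3 + 273*v^2 - 168*v - 23)/(343*v^6 - 294*v^5 + 525*v^4 - 260*v^3 + 225*v^2 - 54*v + 27)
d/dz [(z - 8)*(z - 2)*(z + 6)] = 3*z^2 - 8*z - 44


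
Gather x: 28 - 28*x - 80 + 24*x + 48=-4*x - 4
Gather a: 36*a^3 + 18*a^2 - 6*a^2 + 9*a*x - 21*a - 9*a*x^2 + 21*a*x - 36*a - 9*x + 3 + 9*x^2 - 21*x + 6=36*a^3 + 12*a^2 + a*(-9*x^2 + 30*x - 57) + 9*x^2 - 30*x + 9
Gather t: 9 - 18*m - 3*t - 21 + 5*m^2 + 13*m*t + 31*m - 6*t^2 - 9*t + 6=5*m^2 + 13*m - 6*t^2 + t*(13*m - 12) - 6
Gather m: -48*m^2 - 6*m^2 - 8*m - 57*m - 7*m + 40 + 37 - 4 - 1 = -54*m^2 - 72*m + 72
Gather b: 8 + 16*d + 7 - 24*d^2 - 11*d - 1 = -24*d^2 + 5*d + 14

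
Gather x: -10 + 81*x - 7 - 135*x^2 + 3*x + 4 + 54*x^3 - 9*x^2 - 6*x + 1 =54*x^3 - 144*x^2 + 78*x - 12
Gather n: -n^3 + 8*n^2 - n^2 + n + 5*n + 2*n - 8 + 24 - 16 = -n^3 + 7*n^2 + 8*n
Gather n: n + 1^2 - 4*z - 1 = n - 4*z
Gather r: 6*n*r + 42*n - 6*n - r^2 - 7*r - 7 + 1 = 36*n - r^2 + r*(6*n - 7) - 6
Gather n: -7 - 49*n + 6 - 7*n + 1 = -56*n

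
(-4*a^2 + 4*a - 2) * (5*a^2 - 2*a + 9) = -20*a^4 + 28*a^3 - 54*a^2 + 40*a - 18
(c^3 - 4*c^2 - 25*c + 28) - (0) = c^3 - 4*c^2 - 25*c + 28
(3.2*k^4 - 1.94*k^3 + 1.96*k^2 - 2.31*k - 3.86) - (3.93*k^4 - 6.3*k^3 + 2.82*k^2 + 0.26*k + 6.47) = -0.73*k^4 + 4.36*k^3 - 0.86*k^2 - 2.57*k - 10.33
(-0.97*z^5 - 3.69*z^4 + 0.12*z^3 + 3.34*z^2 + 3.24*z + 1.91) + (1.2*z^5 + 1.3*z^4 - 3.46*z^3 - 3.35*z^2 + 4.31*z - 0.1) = 0.23*z^5 - 2.39*z^4 - 3.34*z^3 - 0.0100000000000002*z^2 + 7.55*z + 1.81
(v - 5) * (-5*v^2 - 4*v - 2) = -5*v^3 + 21*v^2 + 18*v + 10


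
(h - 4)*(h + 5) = h^2 + h - 20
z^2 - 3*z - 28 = (z - 7)*(z + 4)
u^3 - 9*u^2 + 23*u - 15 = (u - 5)*(u - 3)*(u - 1)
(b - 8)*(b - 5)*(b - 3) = b^3 - 16*b^2 + 79*b - 120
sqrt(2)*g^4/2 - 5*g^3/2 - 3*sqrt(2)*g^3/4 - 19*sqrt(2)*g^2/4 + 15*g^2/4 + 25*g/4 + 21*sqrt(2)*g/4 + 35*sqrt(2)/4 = (g - 5/2)*(g + 1)*(g - 7*sqrt(2)/2)*(sqrt(2)*g/2 + 1)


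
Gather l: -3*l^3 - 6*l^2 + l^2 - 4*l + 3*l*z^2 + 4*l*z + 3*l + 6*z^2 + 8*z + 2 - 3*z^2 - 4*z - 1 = -3*l^3 - 5*l^2 + l*(3*z^2 + 4*z - 1) + 3*z^2 + 4*z + 1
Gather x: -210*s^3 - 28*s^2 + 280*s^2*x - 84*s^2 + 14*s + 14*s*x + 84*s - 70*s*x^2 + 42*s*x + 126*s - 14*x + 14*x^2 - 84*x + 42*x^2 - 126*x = -210*s^3 - 112*s^2 + 224*s + x^2*(56 - 70*s) + x*(280*s^2 + 56*s - 224)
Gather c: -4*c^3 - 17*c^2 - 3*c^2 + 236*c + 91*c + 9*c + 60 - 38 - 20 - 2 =-4*c^3 - 20*c^2 + 336*c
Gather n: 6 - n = 6 - n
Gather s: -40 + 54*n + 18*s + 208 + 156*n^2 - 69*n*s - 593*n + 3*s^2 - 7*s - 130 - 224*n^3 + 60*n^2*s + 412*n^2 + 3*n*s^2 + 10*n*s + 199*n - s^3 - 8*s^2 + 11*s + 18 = -224*n^3 + 568*n^2 - 340*n - s^3 + s^2*(3*n - 5) + s*(60*n^2 - 59*n + 22) + 56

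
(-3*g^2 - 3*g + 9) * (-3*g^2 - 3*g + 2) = 9*g^4 + 18*g^3 - 24*g^2 - 33*g + 18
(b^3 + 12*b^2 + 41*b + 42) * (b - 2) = b^4 + 10*b^3 + 17*b^2 - 40*b - 84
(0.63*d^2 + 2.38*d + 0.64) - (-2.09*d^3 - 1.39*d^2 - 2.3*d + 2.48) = 2.09*d^3 + 2.02*d^2 + 4.68*d - 1.84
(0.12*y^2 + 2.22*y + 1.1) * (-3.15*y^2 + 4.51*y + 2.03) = -0.378*y^4 - 6.4518*y^3 + 6.7908*y^2 + 9.4676*y + 2.233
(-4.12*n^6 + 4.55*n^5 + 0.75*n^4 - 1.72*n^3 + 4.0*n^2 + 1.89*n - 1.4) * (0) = 0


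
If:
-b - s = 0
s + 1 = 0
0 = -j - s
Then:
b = 1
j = 1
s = -1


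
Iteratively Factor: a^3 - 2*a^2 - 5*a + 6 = (a - 3)*(a^2 + a - 2) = (a - 3)*(a - 1)*(a + 2)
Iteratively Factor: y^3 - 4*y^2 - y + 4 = (y + 1)*(y^2 - 5*y + 4) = (y - 1)*(y + 1)*(y - 4)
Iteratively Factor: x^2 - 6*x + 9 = (x - 3)*(x - 3)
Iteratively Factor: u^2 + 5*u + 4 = (u + 4)*(u + 1)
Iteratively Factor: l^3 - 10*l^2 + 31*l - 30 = (l - 3)*(l^2 - 7*l + 10) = (l - 5)*(l - 3)*(l - 2)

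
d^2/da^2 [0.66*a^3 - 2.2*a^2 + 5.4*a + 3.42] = 3.96*a - 4.4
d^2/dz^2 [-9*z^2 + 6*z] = -18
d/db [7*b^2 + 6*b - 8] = 14*b + 6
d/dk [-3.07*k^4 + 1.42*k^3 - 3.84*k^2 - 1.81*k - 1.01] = -12.28*k^3 + 4.26*k^2 - 7.68*k - 1.81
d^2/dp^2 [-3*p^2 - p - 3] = -6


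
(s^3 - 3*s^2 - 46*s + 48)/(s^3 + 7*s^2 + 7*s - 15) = (s^2 - 2*s - 48)/(s^2 + 8*s + 15)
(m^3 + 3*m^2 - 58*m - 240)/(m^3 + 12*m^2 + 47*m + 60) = (m^2 - 2*m - 48)/(m^2 + 7*m + 12)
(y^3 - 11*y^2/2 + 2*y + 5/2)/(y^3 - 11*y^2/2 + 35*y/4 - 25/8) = 4*(2*y^3 - 11*y^2 + 4*y + 5)/(8*y^3 - 44*y^2 + 70*y - 25)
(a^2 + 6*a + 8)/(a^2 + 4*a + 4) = (a + 4)/(a + 2)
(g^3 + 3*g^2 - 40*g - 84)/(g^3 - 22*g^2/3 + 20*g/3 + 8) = 3*(g^2 + 9*g + 14)/(3*g^2 - 4*g - 4)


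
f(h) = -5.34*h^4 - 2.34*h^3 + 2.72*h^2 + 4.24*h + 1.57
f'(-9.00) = 14958.10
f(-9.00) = -33146.15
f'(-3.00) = 501.46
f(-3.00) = -356.03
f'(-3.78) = 1037.03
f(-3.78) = -939.41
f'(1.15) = -31.27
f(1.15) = -2.86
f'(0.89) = -11.54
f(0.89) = 2.50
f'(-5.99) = 4310.51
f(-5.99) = -6297.93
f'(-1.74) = 86.05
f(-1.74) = -34.19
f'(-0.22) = 2.93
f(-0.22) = 0.78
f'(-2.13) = 167.22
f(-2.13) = -82.42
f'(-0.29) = 2.59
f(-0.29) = 0.59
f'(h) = -21.36*h^3 - 7.02*h^2 + 5.44*h + 4.24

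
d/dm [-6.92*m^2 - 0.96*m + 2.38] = -13.84*m - 0.96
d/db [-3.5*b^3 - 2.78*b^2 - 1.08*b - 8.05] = -10.5*b^2 - 5.56*b - 1.08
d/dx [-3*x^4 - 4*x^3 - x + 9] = -12*x^3 - 12*x^2 - 1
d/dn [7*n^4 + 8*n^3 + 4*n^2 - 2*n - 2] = 28*n^3 + 24*n^2 + 8*n - 2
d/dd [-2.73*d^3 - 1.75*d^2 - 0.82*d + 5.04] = -8.19*d^2 - 3.5*d - 0.82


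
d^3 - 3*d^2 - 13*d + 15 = (d - 5)*(d - 1)*(d + 3)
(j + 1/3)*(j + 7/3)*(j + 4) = j^3 + 20*j^2/3 + 103*j/9 + 28/9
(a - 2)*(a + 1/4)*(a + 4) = a^3 + 9*a^2/4 - 15*a/2 - 2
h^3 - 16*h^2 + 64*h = h*(h - 8)^2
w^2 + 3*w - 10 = (w - 2)*(w + 5)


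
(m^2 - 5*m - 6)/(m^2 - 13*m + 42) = (m + 1)/(m - 7)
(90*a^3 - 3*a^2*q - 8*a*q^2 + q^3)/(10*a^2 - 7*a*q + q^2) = (-18*a^2 - 3*a*q + q^2)/(-2*a + q)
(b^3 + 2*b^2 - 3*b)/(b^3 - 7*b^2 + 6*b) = (b + 3)/(b - 6)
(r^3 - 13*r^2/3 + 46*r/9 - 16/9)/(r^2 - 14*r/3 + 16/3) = (3*r^2 - 5*r + 2)/(3*(r - 2))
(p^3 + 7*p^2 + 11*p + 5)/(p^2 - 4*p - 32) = (p^3 + 7*p^2 + 11*p + 5)/(p^2 - 4*p - 32)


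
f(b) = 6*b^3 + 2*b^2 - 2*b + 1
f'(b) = 18*b^2 + 4*b - 2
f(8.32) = 3578.39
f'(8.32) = 1277.28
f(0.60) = 1.82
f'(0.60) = 6.88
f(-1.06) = -1.78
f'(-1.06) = 13.98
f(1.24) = 13.03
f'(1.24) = 30.64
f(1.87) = 43.49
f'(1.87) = 68.42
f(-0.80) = 0.81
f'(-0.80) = 6.32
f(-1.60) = -15.26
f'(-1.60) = 37.68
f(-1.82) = -24.91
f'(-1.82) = 50.34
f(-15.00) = -19769.00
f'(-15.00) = 3988.00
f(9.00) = 4519.00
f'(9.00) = 1492.00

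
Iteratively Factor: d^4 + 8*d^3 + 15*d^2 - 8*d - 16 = (d + 1)*(d^3 + 7*d^2 + 8*d - 16) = (d + 1)*(d + 4)*(d^2 + 3*d - 4) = (d + 1)*(d + 4)^2*(d - 1)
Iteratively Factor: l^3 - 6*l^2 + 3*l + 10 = (l + 1)*(l^2 - 7*l + 10) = (l - 2)*(l + 1)*(l - 5)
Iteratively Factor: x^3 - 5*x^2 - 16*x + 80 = (x - 5)*(x^2 - 16) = (x - 5)*(x + 4)*(x - 4)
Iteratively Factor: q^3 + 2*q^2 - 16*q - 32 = (q - 4)*(q^2 + 6*q + 8) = (q - 4)*(q + 2)*(q + 4)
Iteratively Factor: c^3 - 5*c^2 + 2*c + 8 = (c - 4)*(c^2 - c - 2) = (c - 4)*(c + 1)*(c - 2)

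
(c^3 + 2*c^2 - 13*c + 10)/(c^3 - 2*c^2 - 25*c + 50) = (c - 1)/(c - 5)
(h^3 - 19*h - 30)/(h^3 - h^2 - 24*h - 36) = (h - 5)/(h - 6)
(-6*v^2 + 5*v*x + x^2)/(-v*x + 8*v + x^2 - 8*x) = (6*v + x)/(x - 8)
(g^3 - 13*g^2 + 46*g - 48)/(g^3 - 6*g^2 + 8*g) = (g^2 - 11*g + 24)/(g*(g - 4))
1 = 1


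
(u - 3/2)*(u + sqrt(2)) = u^2 - 3*u/2 + sqrt(2)*u - 3*sqrt(2)/2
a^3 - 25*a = a*(a - 5)*(a + 5)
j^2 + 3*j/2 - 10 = (j - 5/2)*(j + 4)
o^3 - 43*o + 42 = (o - 6)*(o - 1)*(o + 7)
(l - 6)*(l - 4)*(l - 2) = l^3 - 12*l^2 + 44*l - 48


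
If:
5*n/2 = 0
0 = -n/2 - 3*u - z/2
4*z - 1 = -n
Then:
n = 0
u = -1/24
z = 1/4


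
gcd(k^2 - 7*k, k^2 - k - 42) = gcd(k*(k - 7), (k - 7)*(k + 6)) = k - 7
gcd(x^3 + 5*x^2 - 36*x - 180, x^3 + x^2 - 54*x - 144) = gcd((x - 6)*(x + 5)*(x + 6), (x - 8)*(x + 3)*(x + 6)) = x + 6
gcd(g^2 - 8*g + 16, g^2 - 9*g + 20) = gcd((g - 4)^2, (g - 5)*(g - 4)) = g - 4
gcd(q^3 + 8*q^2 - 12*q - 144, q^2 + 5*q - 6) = q + 6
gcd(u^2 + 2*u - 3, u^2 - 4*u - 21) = u + 3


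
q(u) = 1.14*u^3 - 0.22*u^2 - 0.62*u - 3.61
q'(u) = 3.42*u^2 - 0.44*u - 0.62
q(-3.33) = -46.08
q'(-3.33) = 38.77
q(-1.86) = -10.55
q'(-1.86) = 12.03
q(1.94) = 2.68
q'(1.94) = 11.40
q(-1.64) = -8.21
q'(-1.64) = 9.30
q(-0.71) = -3.69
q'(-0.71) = 1.42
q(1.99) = 3.27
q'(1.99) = 12.05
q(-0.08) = -3.56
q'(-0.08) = -0.56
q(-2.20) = -15.45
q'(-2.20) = 16.90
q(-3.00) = -34.51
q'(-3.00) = 31.48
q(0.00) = -3.61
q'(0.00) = -0.62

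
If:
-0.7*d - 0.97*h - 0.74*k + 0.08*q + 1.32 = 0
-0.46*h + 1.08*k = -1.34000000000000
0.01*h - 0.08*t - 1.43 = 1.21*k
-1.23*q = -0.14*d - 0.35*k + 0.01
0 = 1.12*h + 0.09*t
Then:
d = 3.47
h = -0.15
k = -1.30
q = 0.02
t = 1.81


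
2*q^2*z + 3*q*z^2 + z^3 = z*(q + z)*(2*q + z)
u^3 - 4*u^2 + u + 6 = (u - 3)*(u - 2)*(u + 1)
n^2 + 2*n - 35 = (n - 5)*(n + 7)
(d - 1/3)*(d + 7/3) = d^2 + 2*d - 7/9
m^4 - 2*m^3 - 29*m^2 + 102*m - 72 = (m - 4)*(m - 3)*(m - 1)*(m + 6)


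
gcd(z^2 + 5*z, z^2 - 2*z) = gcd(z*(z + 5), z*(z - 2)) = z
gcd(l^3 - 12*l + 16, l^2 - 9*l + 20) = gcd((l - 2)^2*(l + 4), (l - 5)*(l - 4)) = 1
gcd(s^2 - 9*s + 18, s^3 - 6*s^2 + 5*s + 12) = s - 3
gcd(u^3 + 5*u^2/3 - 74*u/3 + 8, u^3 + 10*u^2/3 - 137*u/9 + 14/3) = u^2 + 17*u/3 - 2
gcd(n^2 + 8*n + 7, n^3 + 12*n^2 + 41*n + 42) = n + 7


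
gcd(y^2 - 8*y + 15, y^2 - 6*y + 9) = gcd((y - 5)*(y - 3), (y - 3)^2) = y - 3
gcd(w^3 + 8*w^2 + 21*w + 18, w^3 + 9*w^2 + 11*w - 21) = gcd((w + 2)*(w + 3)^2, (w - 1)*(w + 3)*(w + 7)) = w + 3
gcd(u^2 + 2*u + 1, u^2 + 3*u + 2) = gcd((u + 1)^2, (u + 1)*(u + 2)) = u + 1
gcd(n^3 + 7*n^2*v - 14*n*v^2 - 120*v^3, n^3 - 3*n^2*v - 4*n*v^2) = -n + 4*v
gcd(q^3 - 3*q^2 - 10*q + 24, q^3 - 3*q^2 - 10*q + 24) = q^3 - 3*q^2 - 10*q + 24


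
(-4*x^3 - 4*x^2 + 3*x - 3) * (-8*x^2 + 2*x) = 32*x^5 + 24*x^4 - 32*x^3 + 30*x^2 - 6*x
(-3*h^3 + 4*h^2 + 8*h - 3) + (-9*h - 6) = -3*h^3 + 4*h^2 - h - 9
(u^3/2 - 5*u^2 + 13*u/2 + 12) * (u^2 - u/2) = u^5/2 - 21*u^4/4 + 9*u^3 + 35*u^2/4 - 6*u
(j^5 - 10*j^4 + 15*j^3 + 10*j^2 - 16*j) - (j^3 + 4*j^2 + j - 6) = j^5 - 10*j^4 + 14*j^3 + 6*j^2 - 17*j + 6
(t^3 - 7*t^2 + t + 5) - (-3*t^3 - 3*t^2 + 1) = 4*t^3 - 4*t^2 + t + 4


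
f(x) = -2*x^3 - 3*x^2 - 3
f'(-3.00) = -36.00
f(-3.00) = 24.00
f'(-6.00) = -180.00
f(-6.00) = 321.00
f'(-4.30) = -85.14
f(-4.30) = 100.54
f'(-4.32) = -86.05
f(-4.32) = 102.26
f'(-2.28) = -17.51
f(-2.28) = 5.11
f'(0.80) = -8.64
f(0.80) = -5.94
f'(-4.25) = -82.88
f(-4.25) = 96.34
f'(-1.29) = -2.24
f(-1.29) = -3.70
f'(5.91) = -245.03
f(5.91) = -520.63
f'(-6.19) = -192.76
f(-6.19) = 356.41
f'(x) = -6*x^2 - 6*x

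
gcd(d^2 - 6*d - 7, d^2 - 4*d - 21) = d - 7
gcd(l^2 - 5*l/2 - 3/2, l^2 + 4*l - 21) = l - 3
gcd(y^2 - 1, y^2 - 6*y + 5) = y - 1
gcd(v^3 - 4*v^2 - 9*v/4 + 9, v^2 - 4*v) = v - 4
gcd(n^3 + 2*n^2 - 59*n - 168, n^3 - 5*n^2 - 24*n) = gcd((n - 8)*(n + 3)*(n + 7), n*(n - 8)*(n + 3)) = n^2 - 5*n - 24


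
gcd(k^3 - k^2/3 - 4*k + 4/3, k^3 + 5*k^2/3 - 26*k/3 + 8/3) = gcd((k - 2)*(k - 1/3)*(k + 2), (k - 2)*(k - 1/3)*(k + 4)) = k^2 - 7*k/3 + 2/3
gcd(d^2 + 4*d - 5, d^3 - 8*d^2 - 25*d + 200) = d + 5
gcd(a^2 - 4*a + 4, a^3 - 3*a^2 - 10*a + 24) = a - 2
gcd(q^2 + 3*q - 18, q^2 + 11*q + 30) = q + 6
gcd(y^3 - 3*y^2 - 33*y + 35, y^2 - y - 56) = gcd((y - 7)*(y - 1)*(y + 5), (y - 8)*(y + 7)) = 1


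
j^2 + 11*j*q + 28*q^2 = (j + 4*q)*(j + 7*q)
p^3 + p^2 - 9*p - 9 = (p - 3)*(p + 1)*(p + 3)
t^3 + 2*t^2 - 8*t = t*(t - 2)*(t + 4)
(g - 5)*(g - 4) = g^2 - 9*g + 20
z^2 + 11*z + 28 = (z + 4)*(z + 7)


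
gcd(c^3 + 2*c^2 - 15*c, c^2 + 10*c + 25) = c + 5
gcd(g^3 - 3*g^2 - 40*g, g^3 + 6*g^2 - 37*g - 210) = g + 5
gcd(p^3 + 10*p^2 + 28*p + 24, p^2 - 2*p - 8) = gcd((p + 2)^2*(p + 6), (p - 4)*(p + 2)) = p + 2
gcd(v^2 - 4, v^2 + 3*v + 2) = v + 2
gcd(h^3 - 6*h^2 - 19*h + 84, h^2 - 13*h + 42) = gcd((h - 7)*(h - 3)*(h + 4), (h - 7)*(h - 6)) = h - 7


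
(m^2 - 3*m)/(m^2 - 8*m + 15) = m/(m - 5)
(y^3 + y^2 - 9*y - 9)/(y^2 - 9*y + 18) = (y^2 + 4*y + 3)/(y - 6)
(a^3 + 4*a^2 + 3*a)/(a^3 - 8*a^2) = (a^2 + 4*a + 3)/(a*(a - 8))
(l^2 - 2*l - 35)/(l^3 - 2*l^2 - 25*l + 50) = (l - 7)/(l^2 - 7*l + 10)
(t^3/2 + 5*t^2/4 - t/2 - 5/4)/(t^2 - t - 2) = (2*t^2 + 3*t - 5)/(4*(t - 2))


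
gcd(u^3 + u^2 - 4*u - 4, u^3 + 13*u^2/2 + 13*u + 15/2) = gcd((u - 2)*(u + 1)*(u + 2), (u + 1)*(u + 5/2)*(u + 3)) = u + 1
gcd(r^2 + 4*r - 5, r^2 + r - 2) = r - 1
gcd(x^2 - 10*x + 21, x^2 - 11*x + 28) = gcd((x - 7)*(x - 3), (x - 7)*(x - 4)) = x - 7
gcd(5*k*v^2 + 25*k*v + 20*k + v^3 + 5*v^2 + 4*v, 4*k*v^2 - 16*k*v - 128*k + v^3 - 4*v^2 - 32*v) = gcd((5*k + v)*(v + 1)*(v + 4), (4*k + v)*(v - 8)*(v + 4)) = v + 4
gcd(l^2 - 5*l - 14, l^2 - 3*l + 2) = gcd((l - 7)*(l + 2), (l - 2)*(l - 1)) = 1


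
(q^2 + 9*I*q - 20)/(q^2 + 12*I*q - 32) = (q + 5*I)/(q + 8*I)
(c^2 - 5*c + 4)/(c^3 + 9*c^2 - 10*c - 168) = (c - 1)/(c^2 + 13*c + 42)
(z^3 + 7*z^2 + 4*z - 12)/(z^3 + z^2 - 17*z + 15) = (z^2 + 8*z + 12)/(z^2 + 2*z - 15)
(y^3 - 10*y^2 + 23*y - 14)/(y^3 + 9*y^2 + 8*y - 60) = (y^2 - 8*y + 7)/(y^2 + 11*y + 30)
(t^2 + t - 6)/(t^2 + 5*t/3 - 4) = 3*(t - 2)/(3*t - 4)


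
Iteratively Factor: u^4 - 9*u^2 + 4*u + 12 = (u - 2)*(u^3 + 2*u^2 - 5*u - 6) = (u - 2)*(u + 1)*(u^2 + u - 6) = (u - 2)*(u + 1)*(u + 3)*(u - 2)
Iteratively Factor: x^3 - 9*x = (x)*(x^2 - 9) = x*(x + 3)*(x - 3)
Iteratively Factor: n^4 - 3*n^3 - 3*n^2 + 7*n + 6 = (n - 3)*(n^3 - 3*n - 2) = (n - 3)*(n + 1)*(n^2 - n - 2) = (n - 3)*(n - 2)*(n + 1)*(n + 1)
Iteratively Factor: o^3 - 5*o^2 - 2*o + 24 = (o - 3)*(o^2 - 2*o - 8) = (o - 4)*(o - 3)*(o + 2)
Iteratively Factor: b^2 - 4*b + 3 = (b - 3)*(b - 1)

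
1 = 1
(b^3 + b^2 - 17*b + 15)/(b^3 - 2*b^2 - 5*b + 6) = (b + 5)/(b + 2)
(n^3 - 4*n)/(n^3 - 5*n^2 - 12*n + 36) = n*(n + 2)/(n^2 - 3*n - 18)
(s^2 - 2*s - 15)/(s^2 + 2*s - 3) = (s - 5)/(s - 1)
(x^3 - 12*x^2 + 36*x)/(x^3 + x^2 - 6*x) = (x^2 - 12*x + 36)/(x^2 + x - 6)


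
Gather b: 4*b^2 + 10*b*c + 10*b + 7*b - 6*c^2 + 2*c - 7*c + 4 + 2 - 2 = 4*b^2 + b*(10*c + 17) - 6*c^2 - 5*c + 4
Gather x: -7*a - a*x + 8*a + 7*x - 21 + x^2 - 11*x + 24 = a + x^2 + x*(-a - 4) + 3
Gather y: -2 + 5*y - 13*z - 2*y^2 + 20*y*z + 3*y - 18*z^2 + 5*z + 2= -2*y^2 + y*(20*z + 8) - 18*z^2 - 8*z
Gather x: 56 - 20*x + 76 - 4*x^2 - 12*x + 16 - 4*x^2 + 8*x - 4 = -8*x^2 - 24*x + 144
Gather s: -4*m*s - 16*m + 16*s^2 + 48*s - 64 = -16*m + 16*s^2 + s*(48 - 4*m) - 64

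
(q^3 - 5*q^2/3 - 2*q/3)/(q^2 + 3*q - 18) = q*(3*q^2 - 5*q - 2)/(3*(q^2 + 3*q - 18))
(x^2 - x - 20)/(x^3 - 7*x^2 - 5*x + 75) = (x + 4)/(x^2 - 2*x - 15)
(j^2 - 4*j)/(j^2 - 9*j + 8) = j*(j - 4)/(j^2 - 9*j + 8)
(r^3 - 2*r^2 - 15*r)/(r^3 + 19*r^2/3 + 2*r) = 3*(r^2 - 2*r - 15)/(3*r^2 + 19*r + 6)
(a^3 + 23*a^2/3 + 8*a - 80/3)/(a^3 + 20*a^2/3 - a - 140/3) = (3*a - 4)/(3*a - 7)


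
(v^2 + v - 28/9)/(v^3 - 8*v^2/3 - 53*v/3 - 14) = (v - 4/3)/(v^2 - 5*v - 6)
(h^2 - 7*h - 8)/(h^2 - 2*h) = (h^2 - 7*h - 8)/(h*(h - 2))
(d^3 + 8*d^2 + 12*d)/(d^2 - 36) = d*(d + 2)/(d - 6)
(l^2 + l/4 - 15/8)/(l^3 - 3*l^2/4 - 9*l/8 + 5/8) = (2*l + 3)/(2*l^2 + l - 1)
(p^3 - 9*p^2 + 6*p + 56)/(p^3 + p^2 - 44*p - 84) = (p - 4)/(p + 6)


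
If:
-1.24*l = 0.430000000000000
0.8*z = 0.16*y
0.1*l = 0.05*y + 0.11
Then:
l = -0.35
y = -2.89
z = -0.58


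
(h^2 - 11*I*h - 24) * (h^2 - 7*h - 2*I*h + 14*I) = h^4 - 7*h^3 - 13*I*h^3 - 46*h^2 + 91*I*h^2 + 322*h + 48*I*h - 336*I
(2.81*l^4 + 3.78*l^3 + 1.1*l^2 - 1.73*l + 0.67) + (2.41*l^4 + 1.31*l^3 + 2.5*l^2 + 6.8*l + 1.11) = 5.22*l^4 + 5.09*l^3 + 3.6*l^2 + 5.07*l + 1.78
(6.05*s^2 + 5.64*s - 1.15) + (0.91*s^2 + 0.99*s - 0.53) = 6.96*s^2 + 6.63*s - 1.68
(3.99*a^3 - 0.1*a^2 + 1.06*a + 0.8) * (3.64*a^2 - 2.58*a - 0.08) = 14.5236*a^5 - 10.6582*a^4 + 3.7972*a^3 + 0.1852*a^2 - 2.1488*a - 0.064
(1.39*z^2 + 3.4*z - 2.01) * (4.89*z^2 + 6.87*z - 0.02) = 6.7971*z^4 + 26.1753*z^3 + 13.5013*z^2 - 13.8767*z + 0.0402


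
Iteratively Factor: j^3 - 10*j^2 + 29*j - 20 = (j - 4)*(j^2 - 6*j + 5) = (j - 4)*(j - 1)*(j - 5)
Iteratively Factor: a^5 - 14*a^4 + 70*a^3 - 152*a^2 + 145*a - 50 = (a - 1)*(a^4 - 13*a^3 + 57*a^2 - 95*a + 50) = (a - 1)^2*(a^3 - 12*a^2 + 45*a - 50) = (a - 5)*(a - 1)^2*(a^2 - 7*a + 10) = (a - 5)*(a - 2)*(a - 1)^2*(a - 5)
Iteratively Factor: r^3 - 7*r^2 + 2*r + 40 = (r - 4)*(r^2 - 3*r - 10) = (r - 4)*(r + 2)*(r - 5)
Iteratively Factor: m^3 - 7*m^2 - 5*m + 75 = (m - 5)*(m^2 - 2*m - 15) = (m - 5)*(m + 3)*(m - 5)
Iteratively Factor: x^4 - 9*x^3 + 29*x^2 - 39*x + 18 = (x - 1)*(x^3 - 8*x^2 + 21*x - 18) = (x - 3)*(x - 1)*(x^2 - 5*x + 6) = (x - 3)*(x - 2)*(x - 1)*(x - 3)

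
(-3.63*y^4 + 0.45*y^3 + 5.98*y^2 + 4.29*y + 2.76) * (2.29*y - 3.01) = -8.3127*y^5 + 11.9568*y^4 + 12.3397*y^3 - 8.1757*y^2 - 6.5925*y - 8.3076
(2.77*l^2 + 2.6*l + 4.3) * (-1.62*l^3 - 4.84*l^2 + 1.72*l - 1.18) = -4.4874*l^5 - 17.6188*l^4 - 14.7856*l^3 - 19.6086*l^2 + 4.328*l - 5.074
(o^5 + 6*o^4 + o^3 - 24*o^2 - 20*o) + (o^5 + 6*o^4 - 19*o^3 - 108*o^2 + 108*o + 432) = 2*o^5 + 12*o^4 - 18*o^3 - 132*o^2 + 88*o + 432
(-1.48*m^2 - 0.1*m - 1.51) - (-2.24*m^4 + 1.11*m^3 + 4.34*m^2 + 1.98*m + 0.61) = 2.24*m^4 - 1.11*m^3 - 5.82*m^2 - 2.08*m - 2.12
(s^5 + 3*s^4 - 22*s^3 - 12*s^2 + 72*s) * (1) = s^5 + 3*s^4 - 22*s^3 - 12*s^2 + 72*s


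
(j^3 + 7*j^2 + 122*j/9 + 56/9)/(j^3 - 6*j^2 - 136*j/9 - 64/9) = (3*j^2 + 19*j + 28)/(3*j^2 - 20*j - 32)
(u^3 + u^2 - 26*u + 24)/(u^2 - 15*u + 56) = (u^3 + u^2 - 26*u + 24)/(u^2 - 15*u + 56)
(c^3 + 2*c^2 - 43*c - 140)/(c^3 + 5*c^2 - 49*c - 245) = (c + 4)/(c + 7)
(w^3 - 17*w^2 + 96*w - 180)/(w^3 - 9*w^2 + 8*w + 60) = (w - 6)/(w + 2)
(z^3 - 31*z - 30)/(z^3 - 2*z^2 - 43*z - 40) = (z - 6)/(z - 8)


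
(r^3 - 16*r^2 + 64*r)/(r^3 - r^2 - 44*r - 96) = r*(r - 8)/(r^2 + 7*r + 12)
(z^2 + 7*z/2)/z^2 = (z + 7/2)/z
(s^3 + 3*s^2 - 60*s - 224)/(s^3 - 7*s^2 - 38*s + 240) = (s^2 + 11*s + 28)/(s^2 + s - 30)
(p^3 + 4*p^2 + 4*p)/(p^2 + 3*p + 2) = p*(p + 2)/(p + 1)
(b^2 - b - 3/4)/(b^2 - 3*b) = (b^2 - b - 3/4)/(b*(b - 3))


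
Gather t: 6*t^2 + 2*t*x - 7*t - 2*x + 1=6*t^2 + t*(2*x - 7) - 2*x + 1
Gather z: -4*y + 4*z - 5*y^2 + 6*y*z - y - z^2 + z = -5*y^2 - 5*y - z^2 + z*(6*y + 5)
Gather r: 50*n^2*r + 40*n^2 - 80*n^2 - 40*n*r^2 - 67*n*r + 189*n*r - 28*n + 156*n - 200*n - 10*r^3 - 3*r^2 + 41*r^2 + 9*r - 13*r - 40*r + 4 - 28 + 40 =-40*n^2 - 72*n - 10*r^3 + r^2*(38 - 40*n) + r*(50*n^2 + 122*n - 44) + 16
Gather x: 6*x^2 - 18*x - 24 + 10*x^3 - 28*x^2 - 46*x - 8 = 10*x^3 - 22*x^2 - 64*x - 32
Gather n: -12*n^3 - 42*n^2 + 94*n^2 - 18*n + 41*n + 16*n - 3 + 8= -12*n^3 + 52*n^2 + 39*n + 5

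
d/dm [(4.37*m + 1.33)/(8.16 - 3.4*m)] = (136.61608*m - 327.878592)/(3.4*m - 8.16)^3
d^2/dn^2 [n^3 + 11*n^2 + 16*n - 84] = 6*n + 22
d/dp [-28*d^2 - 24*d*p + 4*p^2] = -24*d + 8*p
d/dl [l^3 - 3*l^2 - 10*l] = 3*l^2 - 6*l - 10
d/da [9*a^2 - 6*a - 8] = 18*a - 6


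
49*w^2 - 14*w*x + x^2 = (-7*w + x)^2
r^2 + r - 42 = (r - 6)*(r + 7)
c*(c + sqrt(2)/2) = c^2 + sqrt(2)*c/2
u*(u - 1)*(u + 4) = u^3 + 3*u^2 - 4*u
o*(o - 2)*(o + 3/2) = o^3 - o^2/2 - 3*o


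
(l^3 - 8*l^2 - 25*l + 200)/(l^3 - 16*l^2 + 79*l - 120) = (l + 5)/(l - 3)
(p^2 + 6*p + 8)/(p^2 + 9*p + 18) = (p^2 + 6*p + 8)/(p^2 + 9*p + 18)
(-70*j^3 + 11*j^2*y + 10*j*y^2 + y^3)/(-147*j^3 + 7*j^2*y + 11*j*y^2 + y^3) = (-10*j^2 + 3*j*y + y^2)/(-21*j^2 + 4*j*y + y^2)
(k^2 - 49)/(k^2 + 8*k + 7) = (k - 7)/(k + 1)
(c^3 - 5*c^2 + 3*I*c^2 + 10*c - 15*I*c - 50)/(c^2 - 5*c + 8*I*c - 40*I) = (c^2 + 3*I*c + 10)/(c + 8*I)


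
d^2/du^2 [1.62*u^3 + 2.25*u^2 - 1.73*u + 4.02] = 9.72*u + 4.5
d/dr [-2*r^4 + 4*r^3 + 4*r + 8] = -8*r^3 + 12*r^2 + 4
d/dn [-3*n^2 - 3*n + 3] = -6*n - 3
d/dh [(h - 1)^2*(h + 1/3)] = (h - 1)*(9*h - 1)/3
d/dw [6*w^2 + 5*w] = 12*w + 5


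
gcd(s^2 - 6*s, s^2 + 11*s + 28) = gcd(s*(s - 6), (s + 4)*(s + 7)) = 1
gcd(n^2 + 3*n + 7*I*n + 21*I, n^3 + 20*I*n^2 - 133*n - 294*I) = n + 7*I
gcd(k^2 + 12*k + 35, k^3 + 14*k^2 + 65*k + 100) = k + 5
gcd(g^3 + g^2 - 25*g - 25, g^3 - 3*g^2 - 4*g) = g + 1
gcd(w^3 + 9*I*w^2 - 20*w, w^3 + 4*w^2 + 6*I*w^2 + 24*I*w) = w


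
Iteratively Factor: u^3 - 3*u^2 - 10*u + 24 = (u - 4)*(u^2 + u - 6) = (u - 4)*(u - 2)*(u + 3)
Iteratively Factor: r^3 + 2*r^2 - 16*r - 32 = (r + 4)*(r^2 - 2*r - 8) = (r - 4)*(r + 4)*(r + 2)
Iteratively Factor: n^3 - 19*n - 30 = (n - 5)*(n^2 + 5*n + 6) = (n - 5)*(n + 2)*(n + 3)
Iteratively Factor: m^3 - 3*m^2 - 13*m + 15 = (m - 1)*(m^2 - 2*m - 15) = (m - 5)*(m - 1)*(m + 3)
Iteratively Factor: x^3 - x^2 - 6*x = (x + 2)*(x^2 - 3*x) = (x - 3)*(x + 2)*(x)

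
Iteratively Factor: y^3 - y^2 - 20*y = (y - 5)*(y^2 + 4*y) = (y - 5)*(y + 4)*(y)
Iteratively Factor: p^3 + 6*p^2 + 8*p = (p)*(p^2 + 6*p + 8) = p*(p + 2)*(p + 4)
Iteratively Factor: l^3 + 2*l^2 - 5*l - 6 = (l + 1)*(l^2 + l - 6) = (l + 1)*(l + 3)*(l - 2)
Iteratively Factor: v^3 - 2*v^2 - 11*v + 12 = (v + 3)*(v^2 - 5*v + 4) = (v - 1)*(v + 3)*(v - 4)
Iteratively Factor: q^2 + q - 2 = (q + 2)*(q - 1)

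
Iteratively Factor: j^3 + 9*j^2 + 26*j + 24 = (j + 2)*(j^2 + 7*j + 12) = (j + 2)*(j + 3)*(j + 4)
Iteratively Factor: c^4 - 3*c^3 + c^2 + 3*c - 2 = (c + 1)*(c^3 - 4*c^2 + 5*c - 2) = (c - 1)*(c + 1)*(c^2 - 3*c + 2) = (c - 2)*(c - 1)*(c + 1)*(c - 1)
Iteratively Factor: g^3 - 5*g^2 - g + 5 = (g - 1)*(g^2 - 4*g - 5) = (g - 1)*(g + 1)*(g - 5)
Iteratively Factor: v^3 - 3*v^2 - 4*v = (v)*(v^2 - 3*v - 4) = v*(v - 4)*(v + 1)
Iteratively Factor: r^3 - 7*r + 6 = (r + 3)*(r^2 - 3*r + 2) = (r - 2)*(r + 3)*(r - 1)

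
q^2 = q^2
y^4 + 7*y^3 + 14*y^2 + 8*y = y*(y + 1)*(y + 2)*(y + 4)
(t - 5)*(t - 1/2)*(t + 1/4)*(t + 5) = t^4 - t^3/4 - 201*t^2/8 + 25*t/4 + 25/8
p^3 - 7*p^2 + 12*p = p*(p - 4)*(p - 3)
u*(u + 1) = u^2 + u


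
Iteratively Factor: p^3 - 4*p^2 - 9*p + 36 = (p + 3)*(p^2 - 7*p + 12) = (p - 3)*(p + 3)*(p - 4)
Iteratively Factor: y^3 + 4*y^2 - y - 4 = (y + 1)*(y^2 + 3*y - 4) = (y + 1)*(y + 4)*(y - 1)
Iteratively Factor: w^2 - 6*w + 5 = (w - 1)*(w - 5)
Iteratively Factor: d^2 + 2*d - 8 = (d + 4)*(d - 2)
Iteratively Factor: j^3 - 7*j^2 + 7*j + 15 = (j + 1)*(j^2 - 8*j + 15) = (j - 5)*(j + 1)*(j - 3)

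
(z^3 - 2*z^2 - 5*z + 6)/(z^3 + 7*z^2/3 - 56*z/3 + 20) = 3*(z^3 - 2*z^2 - 5*z + 6)/(3*z^3 + 7*z^2 - 56*z + 60)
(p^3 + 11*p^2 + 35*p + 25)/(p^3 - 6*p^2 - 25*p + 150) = (p^2 + 6*p + 5)/(p^2 - 11*p + 30)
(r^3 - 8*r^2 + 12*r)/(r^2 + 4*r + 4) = r*(r^2 - 8*r + 12)/(r^2 + 4*r + 4)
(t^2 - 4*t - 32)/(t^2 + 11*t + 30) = (t^2 - 4*t - 32)/(t^2 + 11*t + 30)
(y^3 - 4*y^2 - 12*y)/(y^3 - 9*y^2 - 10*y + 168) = y*(y + 2)/(y^2 - 3*y - 28)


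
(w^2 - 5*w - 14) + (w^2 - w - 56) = 2*w^2 - 6*w - 70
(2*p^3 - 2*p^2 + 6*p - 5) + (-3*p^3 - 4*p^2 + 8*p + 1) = -p^3 - 6*p^2 + 14*p - 4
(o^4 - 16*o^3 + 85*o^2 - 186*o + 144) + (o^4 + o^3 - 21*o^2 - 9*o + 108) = 2*o^4 - 15*o^3 + 64*o^2 - 195*o + 252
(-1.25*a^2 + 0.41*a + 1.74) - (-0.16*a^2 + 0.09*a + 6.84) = -1.09*a^2 + 0.32*a - 5.1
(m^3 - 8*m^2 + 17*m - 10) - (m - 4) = m^3 - 8*m^2 + 16*m - 6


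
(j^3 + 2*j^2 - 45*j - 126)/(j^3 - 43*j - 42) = (j + 3)/(j + 1)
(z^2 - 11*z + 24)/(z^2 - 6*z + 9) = (z - 8)/(z - 3)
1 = 1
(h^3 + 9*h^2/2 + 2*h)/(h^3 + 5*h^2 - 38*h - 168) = h*(2*h + 1)/(2*(h^2 + h - 42))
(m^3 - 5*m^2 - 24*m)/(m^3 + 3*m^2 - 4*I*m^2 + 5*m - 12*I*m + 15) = m*(m - 8)/(m^2 - 4*I*m + 5)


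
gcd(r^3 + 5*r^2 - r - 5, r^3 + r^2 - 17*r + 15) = r^2 + 4*r - 5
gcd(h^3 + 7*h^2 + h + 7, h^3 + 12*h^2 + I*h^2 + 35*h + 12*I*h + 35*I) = h^2 + h*(7 + I) + 7*I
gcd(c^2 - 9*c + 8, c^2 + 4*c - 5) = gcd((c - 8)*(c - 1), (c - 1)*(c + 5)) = c - 1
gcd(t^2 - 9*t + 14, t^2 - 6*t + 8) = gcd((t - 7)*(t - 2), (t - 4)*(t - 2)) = t - 2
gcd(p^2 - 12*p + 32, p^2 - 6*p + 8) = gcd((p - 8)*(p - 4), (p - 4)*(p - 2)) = p - 4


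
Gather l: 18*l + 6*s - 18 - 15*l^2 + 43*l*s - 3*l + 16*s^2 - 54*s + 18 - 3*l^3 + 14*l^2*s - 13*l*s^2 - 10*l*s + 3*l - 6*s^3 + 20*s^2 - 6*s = -3*l^3 + l^2*(14*s - 15) + l*(-13*s^2 + 33*s + 18) - 6*s^3 + 36*s^2 - 54*s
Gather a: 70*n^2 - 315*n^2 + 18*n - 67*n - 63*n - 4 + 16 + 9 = -245*n^2 - 112*n + 21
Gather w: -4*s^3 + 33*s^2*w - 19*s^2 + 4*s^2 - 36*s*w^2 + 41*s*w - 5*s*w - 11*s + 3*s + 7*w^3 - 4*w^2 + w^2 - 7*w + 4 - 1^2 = -4*s^3 - 15*s^2 - 8*s + 7*w^3 + w^2*(-36*s - 3) + w*(33*s^2 + 36*s - 7) + 3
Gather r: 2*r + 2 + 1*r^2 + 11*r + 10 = r^2 + 13*r + 12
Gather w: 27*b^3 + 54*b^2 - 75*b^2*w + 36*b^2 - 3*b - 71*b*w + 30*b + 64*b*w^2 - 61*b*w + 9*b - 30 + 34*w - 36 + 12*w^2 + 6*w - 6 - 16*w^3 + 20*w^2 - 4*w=27*b^3 + 90*b^2 + 36*b - 16*w^3 + w^2*(64*b + 32) + w*(-75*b^2 - 132*b + 36) - 72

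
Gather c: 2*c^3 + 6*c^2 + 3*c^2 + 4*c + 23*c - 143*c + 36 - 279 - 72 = 2*c^3 + 9*c^2 - 116*c - 315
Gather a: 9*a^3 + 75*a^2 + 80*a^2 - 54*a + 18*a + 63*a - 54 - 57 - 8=9*a^3 + 155*a^2 + 27*a - 119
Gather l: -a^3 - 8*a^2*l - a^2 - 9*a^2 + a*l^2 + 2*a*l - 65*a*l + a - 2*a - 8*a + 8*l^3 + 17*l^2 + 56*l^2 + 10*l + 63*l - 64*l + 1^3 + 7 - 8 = -a^3 - 10*a^2 - 9*a + 8*l^3 + l^2*(a + 73) + l*(-8*a^2 - 63*a + 9)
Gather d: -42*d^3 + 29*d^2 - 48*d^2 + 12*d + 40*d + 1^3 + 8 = -42*d^3 - 19*d^2 + 52*d + 9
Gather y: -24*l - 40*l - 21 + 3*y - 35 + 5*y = -64*l + 8*y - 56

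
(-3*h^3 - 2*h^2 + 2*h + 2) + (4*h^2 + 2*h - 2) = -3*h^3 + 2*h^2 + 4*h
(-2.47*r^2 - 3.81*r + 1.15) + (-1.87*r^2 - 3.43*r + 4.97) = -4.34*r^2 - 7.24*r + 6.12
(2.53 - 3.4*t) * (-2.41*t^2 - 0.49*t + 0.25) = 8.194*t^3 - 4.4313*t^2 - 2.0897*t + 0.6325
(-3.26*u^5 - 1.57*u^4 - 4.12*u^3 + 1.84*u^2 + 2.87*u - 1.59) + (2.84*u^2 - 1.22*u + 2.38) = -3.26*u^5 - 1.57*u^4 - 4.12*u^3 + 4.68*u^2 + 1.65*u + 0.79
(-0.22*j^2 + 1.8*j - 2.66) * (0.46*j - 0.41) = -0.1012*j^3 + 0.9182*j^2 - 1.9616*j + 1.0906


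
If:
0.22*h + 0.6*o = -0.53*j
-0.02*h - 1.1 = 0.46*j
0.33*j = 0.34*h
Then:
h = -2.23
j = -2.29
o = 2.84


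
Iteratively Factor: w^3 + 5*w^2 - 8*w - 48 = (w + 4)*(w^2 + w - 12) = (w - 3)*(w + 4)*(w + 4)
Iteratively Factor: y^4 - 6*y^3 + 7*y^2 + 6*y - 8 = (y - 4)*(y^3 - 2*y^2 - y + 2) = (y - 4)*(y - 2)*(y^2 - 1) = (y - 4)*(y - 2)*(y + 1)*(y - 1)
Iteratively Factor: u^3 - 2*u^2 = (u)*(u^2 - 2*u) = u^2*(u - 2)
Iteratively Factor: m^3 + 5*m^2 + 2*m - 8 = (m + 4)*(m^2 + m - 2) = (m - 1)*(m + 4)*(m + 2)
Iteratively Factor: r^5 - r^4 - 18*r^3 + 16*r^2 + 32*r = (r - 4)*(r^4 + 3*r^3 - 6*r^2 - 8*r) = (r - 4)*(r + 1)*(r^3 + 2*r^2 - 8*r) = (r - 4)*(r + 1)*(r + 4)*(r^2 - 2*r) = r*(r - 4)*(r + 1)*(r + 4)*(r - 2)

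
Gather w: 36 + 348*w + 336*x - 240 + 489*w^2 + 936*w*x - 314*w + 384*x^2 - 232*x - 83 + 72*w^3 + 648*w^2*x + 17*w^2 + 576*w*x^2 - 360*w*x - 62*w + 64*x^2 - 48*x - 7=72*w^3 + w^2*(648*x + 506) + w*(576*x^2 + 576*x - 28) + 448*x^2 + 56*x - 294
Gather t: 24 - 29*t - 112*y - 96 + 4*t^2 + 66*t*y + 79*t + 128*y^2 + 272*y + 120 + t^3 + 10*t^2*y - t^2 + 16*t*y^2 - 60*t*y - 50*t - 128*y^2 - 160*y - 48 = t^3 + t^2*(10*y + 3) + t*(16*y^2 + 6*y)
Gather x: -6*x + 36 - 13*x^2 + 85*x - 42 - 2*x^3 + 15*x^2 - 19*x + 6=-2*x^3 + 2*x^2 + 60*x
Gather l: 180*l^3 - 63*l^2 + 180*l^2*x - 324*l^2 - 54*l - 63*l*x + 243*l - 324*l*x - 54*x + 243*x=180*l^3 + l^2*(180*x - 387) + l*(189 - 387*x) + 189*x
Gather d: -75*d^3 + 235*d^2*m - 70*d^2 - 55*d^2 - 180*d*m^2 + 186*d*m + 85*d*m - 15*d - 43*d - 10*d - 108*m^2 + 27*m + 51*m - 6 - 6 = -75*d^3 + d^2*(235*m - 125) + d*(-180*m^2 + 271*m - 68) - 108*m^2 + 78*m - 12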